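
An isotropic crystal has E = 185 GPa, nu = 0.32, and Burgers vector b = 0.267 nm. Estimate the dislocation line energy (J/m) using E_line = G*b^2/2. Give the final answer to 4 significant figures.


Step 1: G = E / (2*(1+nu))
G = 185 / (2*(1+0.32)) = 70.0758 GPa = 7.00758e+10 Pa
Step 2: E_line = G*b^2/2
b = 0.267 nm = 2.67e-10 m
E_line = 0.5 * 7.00758e+10 * (2.67e-10)^2 = 2.498e-09 J/m


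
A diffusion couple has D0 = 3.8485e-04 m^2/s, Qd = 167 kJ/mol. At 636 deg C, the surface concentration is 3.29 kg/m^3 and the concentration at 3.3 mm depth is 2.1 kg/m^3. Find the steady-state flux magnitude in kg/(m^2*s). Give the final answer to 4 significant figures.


Step 1: D = D0 * exp(-Qd/(R*T))
T = 636 + 273.15 = 909.15 K
D = 3.8485e-04 * exp(-167e3 / (8.314 * 909.15)) = 9.77384e-14 m^2/s
Step 2: J = D * (C1 - C2) / dx
J = 9.77384e-14 * (3.29 - 2.1) / 3.3e-03
J = 3.525e-11 kg/(m^2*s)


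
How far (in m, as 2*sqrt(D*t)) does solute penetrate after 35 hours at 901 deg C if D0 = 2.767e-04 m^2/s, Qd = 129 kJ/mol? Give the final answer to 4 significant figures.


Step 1: D = D0 * exp(-Qd/(R*T))
T = 1174.15 K
D = 2.767e-04 * exp(-129e3 / (8.314 * 1174.15)) = 5.04608e-10 m^2/s
Step 2: L = 2*sqrt(D*t)
t = 35 h = 126000 s
L = 2*sqrt(5.04608e-10 * 126000) = 0.01595 m


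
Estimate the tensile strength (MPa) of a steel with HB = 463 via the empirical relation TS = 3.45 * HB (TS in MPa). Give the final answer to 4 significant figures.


TS (MPa) = 3.45 * HB
TS = 3.45 * 463
TS = 1597 MPa


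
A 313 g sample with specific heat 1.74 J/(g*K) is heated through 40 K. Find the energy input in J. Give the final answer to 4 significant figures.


Q = m * cp * dT
Q = 313 * 1.74 * 40
Q = 21780 J


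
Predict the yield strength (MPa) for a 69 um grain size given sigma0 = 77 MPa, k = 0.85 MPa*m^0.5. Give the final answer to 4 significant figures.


sigma_y = sigma0 + k / sqrt(d)
d = 69 um = 6.9e-05 m
sigma_y = 77 + 0.85 / sqrt(6.9e-05)
sigma_y = 179.3 MPa


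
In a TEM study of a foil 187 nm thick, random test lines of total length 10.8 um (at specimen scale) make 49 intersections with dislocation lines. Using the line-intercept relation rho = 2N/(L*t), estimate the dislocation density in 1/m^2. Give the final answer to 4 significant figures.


rho = 2N / (L * t)
L = 10.8 um = 1.08e-05 m, t = 187 nm = 1.87e-07 m
rho = 2 * 49 / (1.08e-05 * 1.87e-07)
rho = 4.852e+13 1/m^2


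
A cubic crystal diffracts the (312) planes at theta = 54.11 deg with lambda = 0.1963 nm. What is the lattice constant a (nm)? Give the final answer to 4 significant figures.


d = lambda / (2*sin(theta))
d = 0.1963 / (2*sin(54.11 deg))
d = 0.121151 nm
a = d * sqrt(h^2+k^2+l^2) = 0.121151 * sqrt(14)
a = 0.4533 nm


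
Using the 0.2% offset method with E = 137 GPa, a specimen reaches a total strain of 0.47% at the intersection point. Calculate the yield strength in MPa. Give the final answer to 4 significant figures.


Offset strain = 0.002
Elastic strain at yield = total_strain - offset = 4.7e-03 - 0.002 = 2.7e-03
sigma_y = E * elastic_strain = 137000 * 2.7e-03
sigma_y = 369.9 MPa


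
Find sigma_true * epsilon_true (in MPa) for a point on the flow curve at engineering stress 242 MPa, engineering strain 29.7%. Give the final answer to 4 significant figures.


sigma_true = sigma_eng * (1 + epsilon_eng)
sigma_true = 242 * (1 + 0.297) = 313.874 MPa
epsilon_true = ln(1 + epsilon_eng)
epsilon_true = ln(1 + 0.297) = 0.260054
sigma_true * epsilon_true = 313.874 * 0.260054 = 81.62 MPa


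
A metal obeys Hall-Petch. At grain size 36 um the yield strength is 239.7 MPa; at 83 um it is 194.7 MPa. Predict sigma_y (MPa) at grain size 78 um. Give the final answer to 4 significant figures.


sigma_y = sigma0 + k / sqrt(d)
1/sqrt(d1) = 1/sqrt(3.6e-05) = 166.667;  1/sqrt(d2) = 109.764
k = (sigma1 - sigma2) / (1/sqrt(d1) - 1/sqrt(d2)) = (239.7 - 194.7) / (166.667 - 109.764) = 0.790828 MPa*m^0.5
sigma0 = sigma1 - k/sqrt(d1) = 239.7 - 0.790828*166.667 = 107.895 MPa
sigma_y(d3) = 107.895 + 0.790828 / sqrt(7.8e-05) = 197.4 MPa


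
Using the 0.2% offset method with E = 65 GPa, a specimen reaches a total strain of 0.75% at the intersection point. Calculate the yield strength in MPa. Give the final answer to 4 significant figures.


Offset strain = 0.002
Elastic strain at yield = total_strain - offset = 7.5e-03 - 0.002 = 5.5e-03
sigma_y = E * elastic_strain = 65000 * 5.5e-03
sigma_y = 357.5 MPa


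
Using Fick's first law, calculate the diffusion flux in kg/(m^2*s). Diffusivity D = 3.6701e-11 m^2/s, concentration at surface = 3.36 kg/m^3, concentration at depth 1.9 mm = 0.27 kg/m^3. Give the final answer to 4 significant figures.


J = -D * (dC/dx) = D * (C1 - C2) / dx
J = 3.6701e-11 * (3.36 - 0.27) / 1.9e-03
J = 5.969e-08 kg/(m^2*s)


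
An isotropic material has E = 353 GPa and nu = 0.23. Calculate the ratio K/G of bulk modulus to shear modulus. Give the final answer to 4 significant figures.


G = E / (2*(1+nu))
G = 353 / (2*(1+0.23)) = 143.496 GPa
K = E / (3*(1-2*nu))
K = 353 / (3*(1-2*0.23)) = 217.901 GPa
K/G = 217.901 / 143.496 = 1.519


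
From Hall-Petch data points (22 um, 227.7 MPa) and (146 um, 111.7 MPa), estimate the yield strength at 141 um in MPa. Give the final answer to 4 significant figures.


sigma_y = sigma0 + k / sqrt(d)
1/sqrt(d1) = 1/sqrt(2.2e-05) = 213.201;  1/sqrt(d2) = 82.7606
k = (sigma1 - sigma2) / (1/sqrt(d1) - 1/sqrt(d2)) = (227.7 - 111.7) / (213.201 - 82.7606) = 0.889297 MPa*m^0.5
sigma0 = sigma1 - k/sqrt(d1) = 227.7 - 0.889297*213.201 = 38.1013 MPa
sigma_y(d3) = 38.1013 + 0.889297 / sqrt(1.41e-04) = 113 MPa


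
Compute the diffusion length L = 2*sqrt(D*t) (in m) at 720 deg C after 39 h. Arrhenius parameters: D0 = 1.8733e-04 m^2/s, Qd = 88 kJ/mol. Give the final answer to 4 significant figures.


Step 1: D = D0 * exp(-Qd/(R*T))
T = 993.15 K
D = 1.8733e-04 * exp(-88e3 / (8.314 * 993.15)) = 4.40644e-09 m^2/s
Step 2: L = 2*sqrt(D*t)
t = 39 h = 140400 s
L = 2*sqrt(4.40644e-09 * 140400) = 0.04975 m


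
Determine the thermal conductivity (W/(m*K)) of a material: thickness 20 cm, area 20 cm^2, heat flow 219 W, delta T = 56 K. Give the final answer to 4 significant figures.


k = Q*L / (A*dT)
L = 0.2 m, A = 2e-03 m^2
k = 219 * 0.2 / (2e-03 * 56)
k = 391.1 W/(m*K)


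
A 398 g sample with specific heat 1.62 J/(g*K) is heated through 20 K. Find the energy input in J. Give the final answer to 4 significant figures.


Q = m * cp * dT
Q = 398 * 1.62 * 20
Q = 12900 J


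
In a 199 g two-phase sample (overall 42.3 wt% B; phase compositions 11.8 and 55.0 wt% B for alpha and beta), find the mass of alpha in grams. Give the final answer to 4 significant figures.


f_alpha = (C_beta - C0) / (C_beta - C_alpha)
f_alpha = (55.0 - 42.3) / (55.0 - 11.8) = 0.293981
m_alpha = f_alpha * m_total = 0.293981 * 199 = 58.5 g


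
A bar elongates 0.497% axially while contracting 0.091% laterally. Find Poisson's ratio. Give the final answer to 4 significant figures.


nu = -epsilon_lat / epsilon_axial
Lateral strain is contraction (negative), so using magnitudes:
nu = 0.091 / 0.497
nu = 0.1831


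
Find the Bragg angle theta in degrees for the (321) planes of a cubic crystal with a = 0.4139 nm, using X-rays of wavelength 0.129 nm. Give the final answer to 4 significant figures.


d = a / sqrt(h^2+k^2+l^2)
d = 0.4139 / sqrt(14) = 0.110619 nm
lambda = 2*d*sin(theta)  =>  sin(theta) = lambda / (2*d)
sin(theta) = 0.129 / (2 * 0.110619) = 0.58308
theta = 35.67 deg


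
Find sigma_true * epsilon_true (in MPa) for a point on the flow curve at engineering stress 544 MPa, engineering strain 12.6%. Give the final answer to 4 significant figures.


sigma_true = sigma_eng * (1 + epsilon_eng)
sigma_true = 544 * (1 + 0.126) = 612.544 MPa
epsilon_true = ln(1 + epsilon_eng)
epsilon_true = ln(1 + 0.126) = 0.118672
sigma_true * epsilon_true = 612.544 * 0.118672 = 72.69 MPa


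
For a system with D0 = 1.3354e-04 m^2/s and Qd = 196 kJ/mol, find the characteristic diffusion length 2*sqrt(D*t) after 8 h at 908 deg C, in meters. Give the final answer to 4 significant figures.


Step 1: D = D0 * exp(-Qd/(R*T))
T = 1181.15 K
D = 1.3354e-04 * exp(-196e3 / (8.314 * 1181.15)) = 2.86737e-13 m^2/s
Step 2: L = 2*sqrt(D*t)
t = 8 h = 28800 s
L = 2*sqrt(2.86737e-13 * 28800) = 1.817e-04 m


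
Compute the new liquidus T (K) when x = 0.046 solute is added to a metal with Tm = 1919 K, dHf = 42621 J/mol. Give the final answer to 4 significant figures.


dT = R*Tm^2*x / dHf
dT = 8.314 * 1919^2 * 0.046 / 42621
dT = 33.0441 K
T_new = 1919 - 33.0441 = 1886 K


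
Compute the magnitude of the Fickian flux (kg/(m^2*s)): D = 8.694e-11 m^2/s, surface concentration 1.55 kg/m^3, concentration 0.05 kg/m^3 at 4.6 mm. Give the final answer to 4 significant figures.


J = -D * (dC/dx) = D * (C1 - C2) / dx
J = 8.694e-11 * (1.55 - 0.05) / 4.6e-03
J = 2.835e-08 kg/(m^2*s)


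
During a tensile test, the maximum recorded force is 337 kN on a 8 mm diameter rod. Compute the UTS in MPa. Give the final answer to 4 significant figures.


A0 = pi*(d/2)^2 = pi*(8/2)^2 = 50.2655 mm^2
UTS = F_max / A0 = 337*1000 / 50.2655
UTS = 6704 MPa


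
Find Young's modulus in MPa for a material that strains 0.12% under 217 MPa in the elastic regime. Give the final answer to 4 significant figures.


E = sigma / epsilon
epsilon = 0.12% = 1.2e-03
E = 217 / 1.2e-03
E = 180800 MPa


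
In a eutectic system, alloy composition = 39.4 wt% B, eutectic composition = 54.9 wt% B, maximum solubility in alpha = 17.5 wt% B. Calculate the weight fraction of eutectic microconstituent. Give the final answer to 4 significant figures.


f_primary = (C_e - C0) / (C_e - C_alpha_max)
f_primary = (54.9 - 39.4) / (54.9 - 17.5)
f_primary = 0.414439
f_eutectic = 1 - 0.414439 = 0.5856


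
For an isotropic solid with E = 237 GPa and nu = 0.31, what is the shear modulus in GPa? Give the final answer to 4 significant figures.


G = E / (2*(1+nu))
G = 237 / (2*(1+0.31))
G = 90.46 GPa


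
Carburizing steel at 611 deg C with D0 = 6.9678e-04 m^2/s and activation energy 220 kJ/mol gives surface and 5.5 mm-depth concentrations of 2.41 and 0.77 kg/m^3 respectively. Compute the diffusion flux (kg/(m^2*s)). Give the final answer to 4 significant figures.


Step 1: D = D0 * exp(-Qd/(R*T))
T = 611 + 273.15 = 884.15 K
D = 6.9678e-04 * exp(-220e3 / (8.314 * 884.15)) = 7.00262e-17 m^2/s
Step 2: J = D * (C1 - C2) / dx
J = 7.00262e-17 * (2.41 - 0.77) / 5.5e-03
J = 2.088e-14 kg/(m^2*s)


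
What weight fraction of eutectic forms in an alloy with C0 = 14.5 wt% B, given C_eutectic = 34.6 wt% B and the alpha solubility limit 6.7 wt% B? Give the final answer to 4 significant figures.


f_primary = (C_e - C0) / (C_e - C_alpha_max)
f_primary = (34.6 - 14.5) / (34.6 - 6.7)
f_primary = 0.72043
f_eutectic = 1 - 0.72043 = 0.2796


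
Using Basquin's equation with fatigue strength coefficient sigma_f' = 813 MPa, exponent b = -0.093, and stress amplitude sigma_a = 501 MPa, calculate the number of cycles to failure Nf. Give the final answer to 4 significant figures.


sigma_a = sigma_f' * (2*Nf)^b
2*Nf = (sigma_a / sigma_f')^(1/b)
2*Nf = (501 / 813)^(1/-0.093)
2*Nf = 182.298
Nf = 91.15 cycles


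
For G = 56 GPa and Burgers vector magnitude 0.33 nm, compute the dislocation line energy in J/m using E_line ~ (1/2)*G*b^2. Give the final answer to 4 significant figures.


E = G*b^2/2
b = 0.33 nm = 3.3e-10 m
G = 56 GPa = 5.6e+10 Pa
E = 0.5 * 5.6e+10 * (3.3e-10)^2
E = 3.049e-09 J/m


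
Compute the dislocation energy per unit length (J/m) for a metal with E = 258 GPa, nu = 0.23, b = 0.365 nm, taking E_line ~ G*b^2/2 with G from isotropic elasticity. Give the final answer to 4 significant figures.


Step 1: G = E / (2*(1+nu))
G = 258 / (2*(1+0.23)) = 104.878 GPa = 1.04878e+11 Pa
Step 2: E_line = G*b^2/2
b = 0.365 nm = 3.65e-10 m
E_line = 0.5 * 1.04878e+11 * (3.65e-10)^2 = 6.986e-09 J/m


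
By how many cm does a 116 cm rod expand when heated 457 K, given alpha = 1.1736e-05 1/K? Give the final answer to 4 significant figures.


dL = L0 * alpha * dT
dL = 116 * 1.1736e-05 * 457
dL = 0.6221 cm


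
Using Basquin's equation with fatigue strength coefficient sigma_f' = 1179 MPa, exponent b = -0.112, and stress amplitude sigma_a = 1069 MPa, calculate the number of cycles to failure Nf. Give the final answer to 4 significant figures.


sigma_a = sigma_f' * (2*Nf)^b
2*Nf = (sigma_a / sigma_f')^(1/b)
2*Nf = (1069 / 1179)^(1/-0.112)
2*Nf = 2.39765
Nf = 1.199 cycles


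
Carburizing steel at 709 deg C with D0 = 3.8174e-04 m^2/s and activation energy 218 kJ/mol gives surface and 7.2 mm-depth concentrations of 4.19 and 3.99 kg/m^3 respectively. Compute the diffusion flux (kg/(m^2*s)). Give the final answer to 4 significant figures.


Step 1: D = D0 * exp(-Qd/(R*T))
T = 709 + 273.15 = 982.15 K
D = 3.8174e-04 * exp(-218e3 / (8.314 * 982.15)) = 9.71052e-16 m^2/s
Step 2: J = D * (C1 - C2) / dx
J = 9.71052e-16 * (4.19 - 3.99) / 7.2e-03
J = 2.697e-14 kg/(m^2*s)


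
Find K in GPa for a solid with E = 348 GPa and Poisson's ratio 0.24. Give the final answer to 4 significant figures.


K = E / (3*(1-2*nu))
K = 348 / (3*(1-2*0.24))
K = 223.1 GPa


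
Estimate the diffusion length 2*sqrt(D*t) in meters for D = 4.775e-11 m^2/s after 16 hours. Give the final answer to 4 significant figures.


t = 16 hr = 57600 s
Diffusion length = 2*sqrt(D*t)
= 2*sqrt(4.775e-11 * 57600)
= 3.317e-03 m


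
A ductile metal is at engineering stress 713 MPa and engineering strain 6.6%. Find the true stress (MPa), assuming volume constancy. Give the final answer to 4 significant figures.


sigma_true = sigma_eng * (1 + epsilon_eng)
sigma_true = 713 * (1 + 0.066)
sigma_true = 760.1 MPa


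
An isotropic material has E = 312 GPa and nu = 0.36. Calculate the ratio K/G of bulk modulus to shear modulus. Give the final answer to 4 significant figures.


G = E / (2*(1+nu))
G = 312 / (2*(1+0.36)) = 114.706 GPa
K = E / (3*(1-2*nu))
K = 312 / (3*(1-2*0.36)) = 371.429 GPa
K/G = 371.429 / 114.706 = 3.238


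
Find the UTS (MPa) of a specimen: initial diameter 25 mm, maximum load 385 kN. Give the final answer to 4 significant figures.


A0 = pi*(d/2)^2 = pi*(25/2)^2 = 490.874 mm^2
UTS = F_max / A0 = 385*1000 / 490.874
UTS = 784.3 MPa


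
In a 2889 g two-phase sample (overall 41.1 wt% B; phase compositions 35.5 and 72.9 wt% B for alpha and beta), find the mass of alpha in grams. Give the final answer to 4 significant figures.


f_alpha = (C_beta - C0) / (C_beta - C_alpha)
f_alpha = (72.9 - 41.1) / (72.9 - 35.5) = 0.850267
m_alpha = f_alpha * m_total = 0.850267 * 2889 = 2456 g


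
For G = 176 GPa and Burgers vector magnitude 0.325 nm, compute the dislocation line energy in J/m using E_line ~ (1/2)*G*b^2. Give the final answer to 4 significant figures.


E = G*b^2/2
b = 0.325 nm = 3.25e-10 m
G = 176 GPa = 1.76e+11 Pa
E = 0.5 * 1.76e+11 * (3.25e-10)^2
E = 9.295e-09 J/m


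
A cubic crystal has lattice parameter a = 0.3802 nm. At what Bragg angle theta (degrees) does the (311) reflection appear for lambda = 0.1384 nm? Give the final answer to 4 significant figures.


d = a / sqrt(h^2+k^2+l^2)
d = 0.3802 / sqrt(11) = 0.114635 nm
lambda = 2*d*sin(theta)  =>  sin(theta) = lambda / (2*d)
sin(theta) = 0.1384 / (2 * 0.114635) = 0.603657
theta = 37.13 deg


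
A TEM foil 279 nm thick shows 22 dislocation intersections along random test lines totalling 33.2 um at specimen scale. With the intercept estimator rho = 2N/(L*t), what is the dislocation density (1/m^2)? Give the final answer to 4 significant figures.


rho = 2N / (L * t)
L = 33.2 um = 3.32e-05 m, t = 279 nm = 2.79e-07 m
rho = 2 * 22 / (3.32e-05 * 2.79e-07)
rho = 4.75e+12 1/m^2


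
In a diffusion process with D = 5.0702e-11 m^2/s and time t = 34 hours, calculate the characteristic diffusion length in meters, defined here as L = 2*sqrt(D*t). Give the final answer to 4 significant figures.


t = 34 hr = 122400 s
Diffusion length = 2*sqrt(D*t)
= 2*sqrt(5.0702e-11 * 122400)
= 4.982e-03 m


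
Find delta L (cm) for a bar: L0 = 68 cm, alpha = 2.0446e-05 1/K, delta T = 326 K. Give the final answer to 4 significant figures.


dL = L0 * alpha * dT
dL = 68 * 2.0446e-05 * 326
dL = 0.4532 cm


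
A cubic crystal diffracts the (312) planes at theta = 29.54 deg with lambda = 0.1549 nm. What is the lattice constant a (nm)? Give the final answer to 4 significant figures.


d = lambda / (2*sin(theta))
d = 0.1549 / (2*sin(29.54 deg))
d = 0.157089 nm
a = d * sqrt(h^2+k^2+l^2) = 0.157089 * sqrt(14)
a = 0.5878 nm


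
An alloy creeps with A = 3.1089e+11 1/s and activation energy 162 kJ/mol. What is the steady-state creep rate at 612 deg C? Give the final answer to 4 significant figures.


rate = A * exp(-Q / (R*T))
T = 612 + 273.15 = 885.15 K
rate = 3.1089e+11 * exp(-162e3 / (8.314 * 885.15))
rate = 85.56 1/s


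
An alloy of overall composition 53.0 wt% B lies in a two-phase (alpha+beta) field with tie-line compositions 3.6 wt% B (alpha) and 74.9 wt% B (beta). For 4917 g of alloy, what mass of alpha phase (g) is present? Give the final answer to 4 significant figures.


f_alpha = (C_beta - C0) / (C_beta - C_alpha)
f_alpha = (74.9 - 53.0) / (74.9 - 3.6) = 0.307153
m_alpha = f_alpha * m_total = 0.307153 * 4917 = 1510 g


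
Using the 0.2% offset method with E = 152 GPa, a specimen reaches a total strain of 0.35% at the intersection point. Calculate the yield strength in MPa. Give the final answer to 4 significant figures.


Offset strain = 0.002
Elastic strain at yield = total_strain - offset = 3.5e-03 - 0.002 = 1.5e-03
sigma_y = E * elastic_strain = 152000 * 1.5e-03
sigma_y = 228 MPa


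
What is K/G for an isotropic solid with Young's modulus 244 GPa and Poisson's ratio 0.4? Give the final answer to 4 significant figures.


G = E / (2*(1+nu))
G = 244 / (2*(1+0.4)) = 87.1429 GPa
K = E / (3*(1-2*nu))
K = 244 / (3*(1-2*0.4)) = 406.667 GPa
K/G = 406.667 / 87.1429 = 4.667


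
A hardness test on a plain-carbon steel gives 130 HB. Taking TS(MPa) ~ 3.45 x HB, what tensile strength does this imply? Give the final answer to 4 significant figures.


TS (MPa) = 3.45 * HB
TS = 3.45 * 130
TS = 448.5 MPa


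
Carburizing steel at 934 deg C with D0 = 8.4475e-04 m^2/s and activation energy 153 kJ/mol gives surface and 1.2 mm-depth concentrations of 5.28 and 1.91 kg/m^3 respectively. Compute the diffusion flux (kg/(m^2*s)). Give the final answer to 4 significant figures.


Step 1: D = D0 * exp(-Qd/(R*T))
T = 934 + 273.15 = 1207.15 K
D = 8.4475e-04 * exp(-153e3 / (8.314 * 1207.15)) = 2.02311e-10 m^2/s
Step 2: J = D * (C1 - C2) / dx
J = 2.02311e-10 * (5.28 - 1.91) / 1.2e-03
J = 5.682e-07 kg/(m^2*s)


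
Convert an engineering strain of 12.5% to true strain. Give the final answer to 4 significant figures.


epsilon_true = ln(1 + epsilon_eng)
epsilon_true = ln(1 + 0.125)
epsilon_true = 0.1178


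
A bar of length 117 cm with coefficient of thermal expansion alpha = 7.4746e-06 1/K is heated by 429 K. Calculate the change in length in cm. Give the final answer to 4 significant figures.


dL = L0 * alpha * dT
dL = 117 * 7.4746e-06 * 429
dL = 0.3752 cm


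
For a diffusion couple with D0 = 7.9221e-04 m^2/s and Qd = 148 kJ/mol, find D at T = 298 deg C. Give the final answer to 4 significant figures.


D = D0 * exp(-Qd / (R*T))
T = 571.15 K
D = 7.9221e-04 * exp(-148e3 / (8.314 * 571.15))
D = 2.307e-17 m^2/s


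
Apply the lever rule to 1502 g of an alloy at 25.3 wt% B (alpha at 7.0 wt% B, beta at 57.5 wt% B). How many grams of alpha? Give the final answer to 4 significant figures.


f_alpha = (C_beta - C0) / (C_beta - C_alpha)
f_alpha = (57.5 - 25.3) / (57.5 - 7.0) = 0.637624
m_alpha = f_alpha * m_total = 0.637624 * 1502 = 957.7 g


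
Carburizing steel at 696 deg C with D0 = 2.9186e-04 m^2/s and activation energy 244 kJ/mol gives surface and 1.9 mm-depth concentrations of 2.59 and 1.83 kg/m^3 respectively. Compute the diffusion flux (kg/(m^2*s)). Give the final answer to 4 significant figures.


Step 1: D = D0 * exp(-Qd/(R*T))
T = 696 + 273.15 = 969.15 K
D = 2.9186e-04 * exp(-244e3 / (8.314 * 969.15)) = 2.0594e-17 m^2/s
Step 2: J = D * (C1 - C2) / dx
J = 2.0594e-17 * (2.59 - 1.83) / 1.9e-03
J = 8.238e-15 kg/(m^2*s)


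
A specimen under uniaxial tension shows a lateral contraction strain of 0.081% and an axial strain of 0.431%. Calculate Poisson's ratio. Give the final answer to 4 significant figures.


nu = -epsilon_lat / epsilon_axial
Lateral strain is contraction (negative), so using magnitudes:
nu = 0.081 / 0.431
nu = 0.1879


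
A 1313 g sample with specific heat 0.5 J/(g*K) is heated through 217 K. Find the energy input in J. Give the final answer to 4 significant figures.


Q = m * cp * dT
Q = 1313 * 0.5 * 217
Q = 142500 J


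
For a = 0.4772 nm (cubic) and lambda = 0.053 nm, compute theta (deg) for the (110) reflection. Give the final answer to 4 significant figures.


d = a / sqrt(h^2+k^2+l^2)
d = 0.4772 / sqrt(2) = 0.337431 nm
lambda = 2*d*sin(theta)  =>  sin(theta) = lambda / (2*d)
sin(theta) = 0.053 / (2 * 0.337431) = 0.0785345
theta = 4.504 deg


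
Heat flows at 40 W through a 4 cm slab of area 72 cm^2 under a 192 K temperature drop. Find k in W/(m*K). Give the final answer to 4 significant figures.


k = Q*L / (A*dT)
L = 0.04 m, A = 7.2e-03 m^2
k = 40 * 0.04 / (7.2e-03 * 192)
k = 1.157 W/(m*K)


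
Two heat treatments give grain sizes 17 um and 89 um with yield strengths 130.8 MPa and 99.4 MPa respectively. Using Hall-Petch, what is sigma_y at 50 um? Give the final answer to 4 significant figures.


sigma_y = sigma0 + k / sqrt(d)
1/sqrt(d1) = 1/sqrt(1.7e-05) = 242.536;  1/sqrt(d2) = 106
k = (sigma1 - sigma2) / (1/sqrt(d1) - 1/sqrt(d2)) = (130.8 - 99.4) / (242.536 - 106) = 0.229976 MPa*m^0.5
sigma0 = sigma1 - k/sqrt(d1) = 130.8 - 0.229976*242.536 = 75.0226 MPa
sigma_y(d3) = 75.0226 + 0.229976 / sqrt(5e-05) = 107.5 MPa


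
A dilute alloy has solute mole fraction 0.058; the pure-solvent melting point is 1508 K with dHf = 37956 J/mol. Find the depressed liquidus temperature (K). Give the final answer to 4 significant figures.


dT = R*Tm^2*x / dHf
dT = 8.314 * 1508^2 * 0.058 / 37956
dT = 28.8908 K
T_new = 1508 - 28.8908 = 1479 K


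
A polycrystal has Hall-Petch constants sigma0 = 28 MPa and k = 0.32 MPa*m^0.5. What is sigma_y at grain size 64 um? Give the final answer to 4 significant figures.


sigma_y = sigma0 + k / sqrt(d)
d = 64 um = 6.4e-05 m
sigma_y = 28 + 0.32 / sqrt(6.4e-05)
sigma_y = 68 MPa


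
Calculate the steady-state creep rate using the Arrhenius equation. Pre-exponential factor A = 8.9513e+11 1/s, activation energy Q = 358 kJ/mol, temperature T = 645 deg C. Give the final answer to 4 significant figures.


rate = A * exp(-Q / (R*T))
T = 645 + 273.15 = 918.15 K
rate = 8.9513e+11 * exp(-358e3 / (8.314 * 918.15))
rate = 3.838e-09 1/s


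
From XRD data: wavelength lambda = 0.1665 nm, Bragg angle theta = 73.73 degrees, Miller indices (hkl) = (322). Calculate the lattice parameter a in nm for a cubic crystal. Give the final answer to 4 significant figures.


d = lambda / (2*sin(theta))
d = 0.1665 / (2*sin(73.73 deg))
d = 0.0867231 nm
a = d * sqrt(h^2+k^2+l^2) = 0.0867231 * sqrt(17)
a = 0.3576 nm


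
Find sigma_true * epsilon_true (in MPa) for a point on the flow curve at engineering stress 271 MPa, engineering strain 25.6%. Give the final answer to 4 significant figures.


sigma_true = sigma_eng * (1 + epsilon_eng)
sigma_true = 271 * (1 + 0.256) = 340.376 MPa
epsilon_true = ln(1 + epsilon_eng)
epsilon_true = ln(1 + 0.256) = 0.227932
sigma_true * epsilon_true = 340.376 * 0.227932 = 77.58 MPa


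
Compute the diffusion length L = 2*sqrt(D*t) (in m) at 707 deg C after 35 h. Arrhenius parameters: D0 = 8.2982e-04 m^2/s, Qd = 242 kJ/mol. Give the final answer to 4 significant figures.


Step 1: D = D0 * exp(-Qd/(R*T))
T = 980.15 K
D = 8.2982e-04 * exp(-242e3 / (8.314 * 980.15)) = 1.05132e-16 m^2/s
Step 2: L = 2*sqrt(D*t)
t = 35 h = 126000 s
L = 2*sqrt(1.05132e-16 * 126000) = 7.279e-06 m


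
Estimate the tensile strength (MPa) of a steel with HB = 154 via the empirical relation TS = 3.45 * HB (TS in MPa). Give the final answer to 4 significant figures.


TS (MPa) = 3.45 * HB
TS = 3.45 * 154
TS = 531.3 MPa


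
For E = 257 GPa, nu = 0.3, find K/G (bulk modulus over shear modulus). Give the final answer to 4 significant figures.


G = E / (2*(1+nu))
G = 257 / (2*(1+0.3)) = 98.8462 GPa
K = E / (3*(1-2*nu))
K = 257 / (3*(1-2*0.3)) = 214.167 GPa
K/G = 214.167 / 98.8462 = 2.167


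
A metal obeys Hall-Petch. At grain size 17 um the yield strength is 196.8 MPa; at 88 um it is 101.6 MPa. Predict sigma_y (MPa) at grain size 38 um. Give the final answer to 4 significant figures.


sigma_y = sigma0 + k / sqrt(d)
1/sqrt(d1) = 1/sqrt(1.7e-05) = 242.536;  1/sqrt(d2) = 106.6
k = (sigma1 - sigma2) / (1/sqrt(d1) - 1/sqrt(d2)) = (196.8 - 101.6) / (242.536 - 106.6) = 0.700333 MPa*m^0.5
sigma0 = sigma1 - k/sqrt(d1) = 196.8 - 0.700333*242.536 = 26.9442 MPa
sigma_y(d3) = 26.9442 + 0.700333 / sqrt(3.8e-05) = 140.6 MPa


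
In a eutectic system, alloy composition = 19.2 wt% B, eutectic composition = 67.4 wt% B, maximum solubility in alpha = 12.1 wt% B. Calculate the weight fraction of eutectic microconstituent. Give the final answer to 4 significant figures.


f_primary = (C_e - C0) / (C_e - C_alpha_max)
f_primary = (67.4 - 19.2) / (67.4 - 12.1)
f_primary = 0.871609
f_eutectic = 1 - 0.871609 = 0.1284


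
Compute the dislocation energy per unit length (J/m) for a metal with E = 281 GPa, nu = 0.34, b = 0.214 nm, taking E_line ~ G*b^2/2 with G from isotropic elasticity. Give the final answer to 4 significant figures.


Step 1: G = E / (2*(1+nu))
G = 281 / (2*(1+0.34)) = 104.851 GPa = 1.04851e+11 Pa
Step 2: E_line = G*b^2/2
b = 0.214 nm = 2.14e-10 m
E_line = 0.5 * 1.04851e+11 * (2.14e-10)^2 = 2.401e-09 J/m


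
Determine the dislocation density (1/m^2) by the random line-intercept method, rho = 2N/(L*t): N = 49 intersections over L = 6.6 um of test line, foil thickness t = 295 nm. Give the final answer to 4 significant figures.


rho = 2N / (L * t)
L = 6.6 um = 6.6e-06 m, t = 295 nm = 2.95e-07 m
rho = 2 * 49 / (6.6e-06 * 2.95e-07)
rho = 5.033e+13 1/m^2


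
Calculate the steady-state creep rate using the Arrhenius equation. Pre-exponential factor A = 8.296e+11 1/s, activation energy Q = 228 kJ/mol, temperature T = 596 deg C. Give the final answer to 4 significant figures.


rate = A * exp(-Q / (R*T))
T = 596 + 273.15 = 869.15 K
rate = 8.296e+11 * exp(-228e3 / (8.314 * 869.15))
rate = 0.01644 1/s


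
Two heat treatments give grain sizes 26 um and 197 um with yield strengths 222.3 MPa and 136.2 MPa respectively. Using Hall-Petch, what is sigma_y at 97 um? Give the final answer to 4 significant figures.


sigma_y = sigma0 + k / sqrt(d)
1/sqrt(d1) = 1/sqrt(2.6e-05) = 196.116;  1/sqrt(d2) = 71.247
k = (sigma1 - sigma2) / (1/sqrt(d1) - 1/sqrt(d2)) = (222.3 - 136.2) / (196.116 - 71.247) = 0.689522 MPa*m^0.5
sigma0 = sigma1 - k/sqrt(d1) = 222.3 - 0.689522*196.116 = 87.0736 MPa
sigma_y(d3) = 87.0736 + 0.689522 / sqrt(9.7e-05) = 157.1 MPa


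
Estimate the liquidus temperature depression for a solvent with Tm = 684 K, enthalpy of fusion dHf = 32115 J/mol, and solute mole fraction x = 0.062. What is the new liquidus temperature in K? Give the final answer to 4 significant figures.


dT = R*Tm^2*x / dHf
dT = 8.314 * 684^2 * 0.062 / 32115
dT = 7.50941 K
T_new = 684 - 7.50941 = 676.5 K


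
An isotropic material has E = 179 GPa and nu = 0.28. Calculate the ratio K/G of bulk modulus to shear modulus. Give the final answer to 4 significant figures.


G = E / (2*(1+nu))
G = 179 / (2*(1+0.28)) = 69.9219 GPa
K = E / (3*(1-2*nu))
K = 179 / (3*(1-2*0.28)) = 135.606 GPa
K/G = 135.606 / 69.9219 = 1.939


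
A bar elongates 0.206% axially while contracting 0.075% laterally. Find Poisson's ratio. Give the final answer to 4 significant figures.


nu = -epsilon_lat / epsilon_axial
Lateral strain is contraction (negative), so using magnitudes:
nu = 0.075 / 0.206
nu = 0.3641


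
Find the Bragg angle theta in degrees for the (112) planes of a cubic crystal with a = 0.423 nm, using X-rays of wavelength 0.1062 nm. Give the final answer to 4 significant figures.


d = a / sqrt(h^2+k^2+l^2)
d = 0.423 / sqrt(6) = 0.172689 nm
lambda = 2*d*sin(theta)  =>  sin(theta) = lambda / (2*d)
sin(theta) = 0.1062 / (2 * 0.172689) = 0.307489
theta = 17.91 deg


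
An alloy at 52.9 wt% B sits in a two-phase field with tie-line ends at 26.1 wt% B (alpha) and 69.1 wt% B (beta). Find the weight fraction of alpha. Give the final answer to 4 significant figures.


f_alpha = (C_beta - C0) / (C_beta - C_alpha)
f_alpha = (69.1 - 52.9) / (69.1 - 26.1)
f_alpha = 0.3767


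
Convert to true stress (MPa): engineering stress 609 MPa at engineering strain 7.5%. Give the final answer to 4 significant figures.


sigma_true = sigma_eng * (1 + epsilon_eng)
sigma_true = 609 * (1 + 0.075)
sigma_true = 654.7 MPa


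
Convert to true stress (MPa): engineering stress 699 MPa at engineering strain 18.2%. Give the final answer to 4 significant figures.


sigma_true = sigma_eng * (1 + epsilon_eng)
sigma_true = 699 * (1 + 0.182)
sigma_true = 826.2 MPa


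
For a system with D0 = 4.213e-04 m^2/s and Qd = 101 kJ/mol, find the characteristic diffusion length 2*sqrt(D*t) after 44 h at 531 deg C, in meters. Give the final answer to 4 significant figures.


Step 1: D = D0 * exp(-Qd/(R*T))
T = 804.15 K
D = 4.213e-04 * exp(-101e3 / (8.314 * 804.15)) = 1.15815e-10 m^2/s
Step 2: L = 2*sqrt(D*t)
t = 44 h = 158400 s
L = 2*sqrt(1.15815e-10 * 158400) = 8.566e-03 m


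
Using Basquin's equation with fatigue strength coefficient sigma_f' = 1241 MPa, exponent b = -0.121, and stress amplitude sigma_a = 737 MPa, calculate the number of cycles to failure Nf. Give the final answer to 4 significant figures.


sigma_a = sigma_f' * (2*Nf)^b
2*Nf = (sigma_a / sigma_f')^(1/b)
2*Nf = (737 / 1241)^(1/-0.121)
2*Nf = 74.1794
Nf = 37.09 cycles


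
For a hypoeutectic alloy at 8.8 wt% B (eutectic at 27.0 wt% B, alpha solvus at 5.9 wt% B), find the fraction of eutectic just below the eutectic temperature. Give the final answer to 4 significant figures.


f_primary = (C_e - C0) / (C_e - C_alpha_max)
f_primary = (27.0 - 8.8) / (27.0 - 5.9)
f_primary = 0.862559
f_eutectic = 1 - 0.862559 = 0.1374


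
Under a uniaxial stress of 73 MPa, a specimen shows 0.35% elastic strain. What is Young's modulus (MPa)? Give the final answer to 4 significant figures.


E = sigma / epsilon
epsilon = 0.35% = 3.5e-03
E = 73 / 3.5e-03
E = 20860 MPa


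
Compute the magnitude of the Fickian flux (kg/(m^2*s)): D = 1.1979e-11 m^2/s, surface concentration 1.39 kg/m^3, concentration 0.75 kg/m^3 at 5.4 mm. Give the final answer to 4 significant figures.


J = -D * (dC/dx) = D * (C1 - C2) / dx
J = 1.1979e-11 * (1.39 - 0.75) / 5.4e-03
J = 1.42e-09 kg/(m^2*s)


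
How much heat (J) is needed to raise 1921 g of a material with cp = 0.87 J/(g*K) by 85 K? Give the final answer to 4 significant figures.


Q = m * cp * dT
Q = 1921 * 0.87 * 85
Q = 142100 J


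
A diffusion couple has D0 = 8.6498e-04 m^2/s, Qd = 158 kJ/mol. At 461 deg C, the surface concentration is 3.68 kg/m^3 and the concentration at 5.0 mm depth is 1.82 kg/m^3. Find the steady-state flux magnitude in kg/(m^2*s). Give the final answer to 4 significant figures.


Step 1: D = D0 * exp(-Qd/(R*T))
T = 461 + 273.15 = 734.15 K
D = 8.6498e-04 * exp(-158e3 / (8.314 * 734.15)) = 4.95369e-15 m^2/s
Step 2: J = D * (C1 - C2) / dx
J = 4.95369e-15 * (3.68 - 1.82) / 5e-03
J = 1.843e-12 kg/(m^2*s)


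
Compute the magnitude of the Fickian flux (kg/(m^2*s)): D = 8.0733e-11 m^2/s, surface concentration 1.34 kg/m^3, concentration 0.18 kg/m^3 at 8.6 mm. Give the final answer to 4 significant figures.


J = -D * (dC/dx) = D * (C1 - C2) / dx
J = 8.0733e-11 * (1.34 - 0.18) / 8.6e-03
J = 1.089e-08 kg/(m^2*s)


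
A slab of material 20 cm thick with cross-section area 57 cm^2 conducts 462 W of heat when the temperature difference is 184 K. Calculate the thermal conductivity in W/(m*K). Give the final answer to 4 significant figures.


k = Q*L / (A*dT)
L = 0.2 m, A = 5.7e-03 m^2
k = 462 * 0.2 / (5.7e-03 * 184)
k = 88.1 W/(m*K)


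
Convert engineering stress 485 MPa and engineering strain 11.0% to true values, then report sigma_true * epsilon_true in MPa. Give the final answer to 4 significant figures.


sigma_true = sigma_eng * (1 + epsilon_eng)
sigma_true = 485 * (1 + 0.11) = 538.35 MPa
epsilon_true = ln(1 + epsilon_eng)
epsilon_true = ln(1 + 0.11) = 0.10436
sigma_true * epsilon_true = 538.35 * 0.10436 = 56.18 MPa


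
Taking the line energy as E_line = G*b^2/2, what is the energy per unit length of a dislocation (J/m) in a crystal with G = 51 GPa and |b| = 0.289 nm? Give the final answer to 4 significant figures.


E = G*b^2/2
b = 0.289 nm = 2.89e-10 m
G = 51 GPa = 5.1e+10 Pa
E = 0.5 * 5.1e+10 * (2.89e-10)^2
E = 2.13e-09 J/m


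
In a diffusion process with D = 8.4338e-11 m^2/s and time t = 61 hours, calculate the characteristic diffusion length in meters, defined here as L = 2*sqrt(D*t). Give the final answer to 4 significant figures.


t = 61 hr = 219600 s
Diffusion length = 2*sqrt(D*t)
= 2*sqrt(8.4338e-11 * 219600)
= 8.607e-03 m


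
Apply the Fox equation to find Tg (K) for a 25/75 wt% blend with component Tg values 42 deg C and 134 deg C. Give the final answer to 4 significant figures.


1/Tg = w1/Tg1 + w2/Tg2 (in Kelvin)
Tg1 = 315.15 K, Tg2 = 407.15 K
1/Tg = 0.25/315.15 + 0.75/407.15
Tg = 379.5 K


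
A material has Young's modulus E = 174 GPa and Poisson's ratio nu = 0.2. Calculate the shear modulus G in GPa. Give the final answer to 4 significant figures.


G = E / (2*(1+nu))
G = 174 / (2*(1+0.2))
G = 72.5 GPa


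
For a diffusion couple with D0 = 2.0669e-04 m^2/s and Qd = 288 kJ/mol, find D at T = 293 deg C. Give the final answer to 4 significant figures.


D = D0 * exp(-Qd / (R*T))
T = 566.15 K
D = 2.0669e-04 * exp(-288e3 / (8.314 * 566.15))
D = 5.529e-31 m^2/s


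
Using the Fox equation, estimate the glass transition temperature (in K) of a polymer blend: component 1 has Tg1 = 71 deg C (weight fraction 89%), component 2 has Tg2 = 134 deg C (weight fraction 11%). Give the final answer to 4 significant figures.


1/Tg = w1/Tg1 + w2/Tg2 (in Kelvin)
Tg1 = 344.15 K, Tg2 = 407.15 K
1/Tg = 0.89/344.15 + 0.11/407.15
Tg = 350.1 K


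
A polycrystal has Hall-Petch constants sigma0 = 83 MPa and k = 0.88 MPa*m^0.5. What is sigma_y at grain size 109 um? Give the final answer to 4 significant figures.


sigma_y = sigma0 + k / sqrt(d)
d = 109 um = 1.09e-04 m
sigma_y = 83 + 0.88 / sqrt(1.09e-04)
sigma_y = 167.3 MPa


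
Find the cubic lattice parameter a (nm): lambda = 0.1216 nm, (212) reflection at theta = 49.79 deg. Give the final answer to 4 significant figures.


d = lambda / (2*sin(theta))
d = 0.1216 / (2*sin(49.79 deg))
d = 0.0796141 nm
a = d * sqrt(h^2+k^2+l^2) = 0.0796141 * sqrt(9)
a = 0.2388 nm


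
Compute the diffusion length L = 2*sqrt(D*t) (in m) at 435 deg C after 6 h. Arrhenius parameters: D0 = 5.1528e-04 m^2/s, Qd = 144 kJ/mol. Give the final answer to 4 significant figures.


Step 1: D = D0 * exp(-Qd/(R*T))
T = 708.15 K
D = 5.1528e-04 * exp(-144e3 / (8.314 * 708.15)) = 1.23003e-14 m^2/s
Step 2: L = 2*sqrt(D*t)
t = 6 h = 21600 s
L = 2*sqrt(1.23003e-14 * 21600) = 3.26e-05 m


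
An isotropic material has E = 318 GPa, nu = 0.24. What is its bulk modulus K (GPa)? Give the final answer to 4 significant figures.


K = E / (3*(1-2*nu))
K = 318 / (3*(1-2*0.24))
K = 203.8 GPa


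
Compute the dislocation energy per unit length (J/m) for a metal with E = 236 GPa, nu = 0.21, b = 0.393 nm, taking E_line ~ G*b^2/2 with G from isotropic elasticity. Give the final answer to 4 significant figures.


Step 1: G = E / (2*(1+nu))
G = 236 / (2*(1+0.21)) = 97.5207 GPa = 9.75207e+10 Pa
Step 2: E_line = G*b^2/2
b = 0.393 nm = 3.93e-10 m
E_line = 0.5 * 9.75207e+10 * (3.93e-10)^2 = 7.531e-09 J/m


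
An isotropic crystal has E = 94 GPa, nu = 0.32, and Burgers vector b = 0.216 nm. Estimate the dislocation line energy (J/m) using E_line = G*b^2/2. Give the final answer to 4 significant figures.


Step 1: G = E / (2*(1+nu))
G = 94 / (2*(1+0.32)) = 35.6061 GPa = 3.56061e+10 Pa
Step 2: E_line = G*b^2/2
b = 0.216 nm = 2.16e-10 m
E_line = 0.5 * 3.56061e+10 * (2.16e-10)^2 = 8.306e-10 J/m


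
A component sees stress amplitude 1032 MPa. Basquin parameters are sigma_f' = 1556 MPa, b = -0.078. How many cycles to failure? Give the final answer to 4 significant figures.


sigma_a = sigma_f' * (2*Nf)^b
2*Nf = (sigma_a / sigma_f')^(1/b)
2*Nf = (1032 / 1556)^(1/-0.078)
2*Nf = 193.322
Nf = 96.66 cycles


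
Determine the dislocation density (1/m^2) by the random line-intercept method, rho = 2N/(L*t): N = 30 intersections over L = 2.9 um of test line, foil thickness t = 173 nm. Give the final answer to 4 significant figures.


rho = 2N / (L * t)
L = 2.9 um = 2.9e-06 m, t = 173 nm = 1.73e-07 m
rho = 2 * 30 / (2.9e-06 * 1.73e-07)
rho = 1.196e+14 1/m^2


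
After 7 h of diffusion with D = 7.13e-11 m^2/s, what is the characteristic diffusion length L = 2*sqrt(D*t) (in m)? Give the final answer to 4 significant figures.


t = 7 hr = 25200 s
Diffusion length = 2*sqrt(D*t)
= 2*sqrt(7.13e-11 * 25200)
= 2.681e-03 m


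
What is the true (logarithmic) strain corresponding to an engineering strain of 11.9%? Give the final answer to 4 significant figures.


epsilon_true = ln(1 + epsilon_eng)
epsilon_true = ln(1 + 0.119)
epsilon_true = 0.1124


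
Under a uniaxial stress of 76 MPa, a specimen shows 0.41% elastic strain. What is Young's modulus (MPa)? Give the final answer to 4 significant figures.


E = sigma / epsilon
epsilon = 0.41% = 4.1e-03
E = 76 / 4.1e-03
E = 18540 MPa


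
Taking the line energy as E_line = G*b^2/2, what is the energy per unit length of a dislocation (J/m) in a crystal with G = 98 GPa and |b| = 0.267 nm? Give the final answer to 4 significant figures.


E = G*b^2/2
b = 0.267 nm = 2.67e-10 m
G = 98 GPa = 9.8e+10 Pa
E = 0.5 * 9.8e+10 * (2.67e-10)^2
E = 3.493e-09 J/m


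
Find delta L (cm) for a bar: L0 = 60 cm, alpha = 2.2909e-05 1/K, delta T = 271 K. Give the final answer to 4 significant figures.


dL = L0 * alpha * dT
dL = 60 * 2.2909e-05 * 271
dL = 0.3725 cm


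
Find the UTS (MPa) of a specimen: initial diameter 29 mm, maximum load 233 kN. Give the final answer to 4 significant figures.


A0 = pi*(d/2)^2 = pi*(29/2)^2 = 660.52 mm^2
UTS = F_max / A0 = 233*1000 / 660.52
UTS = 352.8 MPa


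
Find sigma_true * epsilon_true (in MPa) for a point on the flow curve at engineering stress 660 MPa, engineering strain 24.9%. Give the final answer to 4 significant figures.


sigma_true = sigma_eng * (1 + epsilon_eng)
sigma_true = 660 * (1 + 0.249) = 824.34 MPa
epsilon_true = ln(1 + epsilon_eng)
epsilon_true = ln(1 + 0.249) = 0.222343
sigma_true * epsilon_true = 824.34 * 0.222343 = 183.3 MPa


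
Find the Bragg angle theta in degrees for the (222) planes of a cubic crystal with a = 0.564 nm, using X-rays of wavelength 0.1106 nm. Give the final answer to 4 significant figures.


d = a / sqrt(h^2+k^2+l^2)
d = 0.564 / sqrt(12) = 0.162813 nm
lambda = 2*d*sin(theta)  =>  sin(theta) = lambda / (2*d)
sin(theta) = 0.1106 / (2 * 0.162813) = 0.339654
theta = 19.86 deg


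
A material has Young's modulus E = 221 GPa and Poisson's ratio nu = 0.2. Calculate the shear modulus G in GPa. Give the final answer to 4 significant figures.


G = E / (2*(1+nu))
G = 221 / (2*(1+0.2))
G = 92.08 GPa


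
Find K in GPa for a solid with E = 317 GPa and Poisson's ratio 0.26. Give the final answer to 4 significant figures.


K = E / (3*(1-2*nu))
K = 317 / (3*(1-2*0.26))
K = 220.1 GPa
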